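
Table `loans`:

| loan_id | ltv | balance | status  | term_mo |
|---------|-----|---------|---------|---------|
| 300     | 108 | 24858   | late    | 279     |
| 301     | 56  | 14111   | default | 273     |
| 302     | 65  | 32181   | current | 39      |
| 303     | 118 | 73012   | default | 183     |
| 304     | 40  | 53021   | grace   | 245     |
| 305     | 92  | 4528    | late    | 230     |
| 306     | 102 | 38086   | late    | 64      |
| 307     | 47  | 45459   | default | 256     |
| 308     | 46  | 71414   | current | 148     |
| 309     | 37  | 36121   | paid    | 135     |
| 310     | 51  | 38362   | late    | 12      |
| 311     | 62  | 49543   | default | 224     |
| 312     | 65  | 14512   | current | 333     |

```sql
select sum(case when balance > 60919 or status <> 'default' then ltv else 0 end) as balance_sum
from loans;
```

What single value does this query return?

724

loan_id=300: ✓ → 108
loan_id=301: ✗
loan_id=302: ✓ → 65
loan_id=303: ✓ → 118
loan_id=304: ✓ → 40
loan_id=305: ✓ → 92
loan_id=306: ✓ → 102
loan_id=307: ✗
loan_id=308: ✓ → 46
loan_id=309: ✓ → 37
loan_id=310: ✓ → 51
loan_id=311: ✗
loan_id=312: ✓ → 65
balance_sum = 108 + 65 + 118 + 40 + 92 + 102 + 46 + 37 + 51 + 65 = 724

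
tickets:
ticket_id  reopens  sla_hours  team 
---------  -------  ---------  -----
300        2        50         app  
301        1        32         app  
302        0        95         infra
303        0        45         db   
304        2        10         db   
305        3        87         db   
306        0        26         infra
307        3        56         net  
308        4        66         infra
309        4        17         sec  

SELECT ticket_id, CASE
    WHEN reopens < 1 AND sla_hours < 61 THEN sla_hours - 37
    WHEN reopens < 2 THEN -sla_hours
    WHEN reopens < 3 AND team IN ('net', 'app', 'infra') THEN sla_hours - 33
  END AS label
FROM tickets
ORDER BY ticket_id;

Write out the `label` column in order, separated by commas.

ticket_id=300: reopens < 3 AND team IN ('net', 'app', 'infra') → 17
ticket_id=301: reopens < 2 → -32
ticket_id=302: reopens < 2 → -95
ticket_id=303: reopens < 1 AND sla_hours < 61 → 8
ticket_id=304: (no match → NULL) → NULL
ticket_id=305: (no match → NULL) → NULL
ticket_id=306: reopens < 1 AND sla_hours < 61 → -11
ticket_id=307: (no match → NULL) → NULL
ticket_id=308: (no match → NULL) → NULL
ticket_id=309: (no match → NULL) → NULL

17, -32, -95, 8, NULL, NULL, -11, NULL, NULL, NULL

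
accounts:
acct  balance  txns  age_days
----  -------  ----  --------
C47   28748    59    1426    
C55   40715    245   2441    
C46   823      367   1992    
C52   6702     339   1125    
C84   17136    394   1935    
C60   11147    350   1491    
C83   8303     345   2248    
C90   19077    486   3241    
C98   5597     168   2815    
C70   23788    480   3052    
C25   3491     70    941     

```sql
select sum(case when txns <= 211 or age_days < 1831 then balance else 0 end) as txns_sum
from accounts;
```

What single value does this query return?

acct=C47: ✓ → 28748
acct=C55: ✗
acct=C46: ✗
acct=C52: ✓ → 6702
acct=C84: ✗
acct=C60: ✓ → 11147
acct=C83: ✗
acct=C90: ✗
acct=C98: ✓ → 5597
acct=C70: ✗
acct=C25: ✓ → 3491
txns_sum = 28748 + 6702 + 11147 + 5597 + 3491 = 55685

55685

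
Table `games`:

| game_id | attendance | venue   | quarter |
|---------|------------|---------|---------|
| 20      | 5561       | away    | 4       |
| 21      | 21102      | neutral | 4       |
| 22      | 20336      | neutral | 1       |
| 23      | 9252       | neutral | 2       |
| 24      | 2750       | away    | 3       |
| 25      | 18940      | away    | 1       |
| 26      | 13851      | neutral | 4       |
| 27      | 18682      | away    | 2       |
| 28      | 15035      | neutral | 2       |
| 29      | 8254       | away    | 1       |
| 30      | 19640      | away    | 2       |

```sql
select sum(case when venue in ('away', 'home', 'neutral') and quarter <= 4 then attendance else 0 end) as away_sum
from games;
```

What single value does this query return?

153403

game_id=20: ✓ → 5561
game_id=21: ✓ → 21102
game_id=22: ✓ → 20336
game_id=23: ✓ → 9252
game_id=24: ✓ → 2750
game_id=25: ✓ → 18940
game_id=26: ✓ → 13851
game_id=27: ✓ → 18682
game_id=28: ✓ → 15035
game_id=29: ✓ → 8254
game_id=30: ✓ → 19640
away_sum = 5561 + 21102 + 20336 + 9252 + 2750 + 18940 + 13851 + 18682 + 15035 + 8254 + 19640 = 153403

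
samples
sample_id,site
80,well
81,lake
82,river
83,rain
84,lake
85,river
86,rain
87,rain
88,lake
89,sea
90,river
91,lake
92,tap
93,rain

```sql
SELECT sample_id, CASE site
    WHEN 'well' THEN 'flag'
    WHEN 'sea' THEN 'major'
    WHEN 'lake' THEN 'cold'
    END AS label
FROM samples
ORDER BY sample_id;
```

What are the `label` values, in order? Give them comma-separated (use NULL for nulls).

sample_id=80: site='well' → flag
sample_id=81: site='lake' → cold
sample_id=82: (no match → NULL) → NULL
sample_id=83: (no match → NULL) → NULL
sample_id=84: site='lake' → cold
sample_id=85: (no match → NULL) → NULL
sample_id=86: (no match → NULL) → NULL
sample_id=87: (no match → NULL) → NULL
sample_id=88: site='lake' → cold
sample_id=89: site='sea' → major
sample_id=90: (no match → NULL) → NULL
sample_id=91: site='lake' → cold
sample_id=92: (no match → NULL) → NULL
sample_id=93: (no match → NULL) → NULL

flag, cold, NULL, NULL, cold, NULL, NULL, NULL, cold, major, NULL, cold, NULL, NULL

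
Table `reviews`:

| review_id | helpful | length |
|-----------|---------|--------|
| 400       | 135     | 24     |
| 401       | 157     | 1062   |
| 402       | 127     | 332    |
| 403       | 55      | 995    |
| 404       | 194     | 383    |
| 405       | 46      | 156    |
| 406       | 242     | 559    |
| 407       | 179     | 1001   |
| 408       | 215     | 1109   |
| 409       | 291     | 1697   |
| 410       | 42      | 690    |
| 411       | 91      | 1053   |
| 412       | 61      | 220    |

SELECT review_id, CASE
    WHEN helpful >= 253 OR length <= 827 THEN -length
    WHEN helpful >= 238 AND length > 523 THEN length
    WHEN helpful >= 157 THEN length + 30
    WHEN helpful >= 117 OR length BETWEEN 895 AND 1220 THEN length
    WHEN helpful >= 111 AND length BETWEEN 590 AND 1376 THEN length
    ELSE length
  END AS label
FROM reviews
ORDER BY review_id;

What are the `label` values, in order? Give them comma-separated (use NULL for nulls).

-24, 1092, -332, 995, -383, -156, -559, 1031, 1139, -1697, -690, 1053, -220

review_id=400: helpful >= 253 OR length <= 827 → -24
review_id=401: helpful >= 157 → 1092
review_id=402: helpful >= 253 OR length <= 827 → -332
review_id=403: helpful >= 117 OR length BETWEEN 895 AND 1220 → 995
review_id=404: helpful >= 253 OR length <= 827 → -383
review_id=405: helpful >= 253 OR length <= 827 → -156
review_id=406: helpful >= 253 OR length <= 827 → -559
review_id=407: helpful >= 157 → 1031
review_id=408: helpful >= 157 → 1139
review_id=409: helpful >= 253 OR length <= 827 → -1697
review_id=410: helpful >= 253 OR length <= 827 → -690
review_id=411: helpful >= 117 OR length BETWEEN 895 AND 1220 → 1053
review_id=412: helpful >= 253 OR length <= 827 → -220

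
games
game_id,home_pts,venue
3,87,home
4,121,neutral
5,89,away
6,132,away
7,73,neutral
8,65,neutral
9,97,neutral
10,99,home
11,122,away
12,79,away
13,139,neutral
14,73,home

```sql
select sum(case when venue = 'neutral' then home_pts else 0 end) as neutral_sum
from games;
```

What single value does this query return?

game_id=3: ✗
game_id=4: ✓ → 121
game_id=5: ✗
game_id=6: ✗
game_id=7: ✓ → 73
game_id=8: ✓ → 65
game_id=9: ✓ → 97
game_id=10: ✗
game_id=11: ✗
game_id=12: ✗
game_id=13: ✓ → 139
game_id=14: ✗
neutral_sum = 121 + 73 + 65 + 97 + 139 = 495

495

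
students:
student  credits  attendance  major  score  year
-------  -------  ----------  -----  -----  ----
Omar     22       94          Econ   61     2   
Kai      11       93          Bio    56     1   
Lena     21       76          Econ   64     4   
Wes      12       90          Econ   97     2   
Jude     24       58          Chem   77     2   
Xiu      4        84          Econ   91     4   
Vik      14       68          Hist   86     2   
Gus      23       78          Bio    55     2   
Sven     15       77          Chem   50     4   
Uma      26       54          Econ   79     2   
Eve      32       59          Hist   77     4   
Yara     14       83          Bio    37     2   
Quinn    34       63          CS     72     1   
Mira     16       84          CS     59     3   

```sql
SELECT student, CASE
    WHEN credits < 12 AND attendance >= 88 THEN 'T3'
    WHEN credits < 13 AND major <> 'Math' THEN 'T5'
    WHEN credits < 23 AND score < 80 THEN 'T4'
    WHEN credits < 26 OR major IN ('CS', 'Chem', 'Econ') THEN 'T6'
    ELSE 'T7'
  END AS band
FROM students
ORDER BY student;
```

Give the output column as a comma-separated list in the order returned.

student=Eve: ELSE → T7
student=Gus: credits < 26 OR major IN ('CS', 'Chem', 'Econ') → T6
student=Jude: credits < 26 OR major IN ('CS', 'Chem', 'Econ') → T6
student=Kai: credits < 12 AND attendance >= 88 → T3
student=Lena: credits < 23 AND score < 80 → T4
student=Mira: credits < 23 AND score < 80 → T4
student=Omar: credits < 23 AND score < 80 → T4
student=Quinn: credits < 26 OR major IN ('CS', 'Chem', 'Econ') → T6
student=Sven: credits < 23 AND score < 80 → T4
student=Uma: credits < 26 OR major IN ('CS', 'Chem', 'Econ') → T6
student=Vik: credits < 26 OR major IN ('CS', 'Chem', 'Econ') → T6
student=Wes: credits < 13 AND major <> 'Math' → T5
student=Xiu: credits < 13 AND major <> 'Math' → T5
student=Yara: credits < 23 AND score < 80 → T4

T7, T6, T6, T3, T4, T4, T4, T6, T4, T6, T6, T5, T5, T4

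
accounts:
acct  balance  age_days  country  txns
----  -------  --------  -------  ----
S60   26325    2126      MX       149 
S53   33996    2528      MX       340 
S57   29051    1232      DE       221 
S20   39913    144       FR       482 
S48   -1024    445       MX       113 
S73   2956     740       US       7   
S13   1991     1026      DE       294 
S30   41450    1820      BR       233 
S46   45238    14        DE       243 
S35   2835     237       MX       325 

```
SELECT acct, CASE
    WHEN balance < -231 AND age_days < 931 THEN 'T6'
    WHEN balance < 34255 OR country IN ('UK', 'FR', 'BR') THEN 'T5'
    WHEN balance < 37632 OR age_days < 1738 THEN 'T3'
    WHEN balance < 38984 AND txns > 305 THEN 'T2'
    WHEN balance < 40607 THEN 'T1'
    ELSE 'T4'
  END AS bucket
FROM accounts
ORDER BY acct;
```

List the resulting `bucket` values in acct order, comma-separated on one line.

T5, T5, T5, T5, T3, T6, T5, T5, T5, T5

acct=S13: balance < 34255 OR country IN ('UK', 'FR', 'BR') → T5
acct=S20: balance < 34255 OR country IN ('UK', 'FR', 'BR') → T5
acct=S30: balance < 34255 OR country IN ('UK', 'FR', 'BR') → T5
acct=S35: balance < 34255 OR country IN ('UK', 'FR', 'BR') → T5
acct=S46: balance < 37632 OR age_days < 1738 → T3
acct=S48: balance < -231 AND age_days < 931 → T6
acct=S53: balance < 34255 OR country IN ('UK', 'FR', 'BR') → T5
acct=S57: balance < 34255 OR country IN ('UK', 'FR', 'BR') → T5
acct=S60: balance < 34255 OR country IN ('UK', 'FR', 'BR') → T5
acct=S73: balance < 34255 OR country IN ('UK', 'FR', 'BR') → T5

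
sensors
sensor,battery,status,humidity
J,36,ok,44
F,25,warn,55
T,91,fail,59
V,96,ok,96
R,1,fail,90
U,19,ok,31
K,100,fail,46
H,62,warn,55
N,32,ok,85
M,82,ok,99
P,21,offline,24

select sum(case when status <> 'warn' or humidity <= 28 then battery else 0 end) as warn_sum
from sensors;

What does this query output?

sensor=J: ✓ → 36
sensor=F: ✗
sensor=T: ✓ → 91
sensor=V: ✓ → 96
sensor=R: ✓ → 1
sensor=U: ✓ → 19
sensor=K: ✓ → 100
sensor=H: ✗
sensor=N: ✓ → 32
sensor=M: ✓ → 82
sensor=P: ✓ → 21
warn_sum = 36 + 91 + 96 + 1 + 19 + 100 + 32 + 82 + 21 = 478

478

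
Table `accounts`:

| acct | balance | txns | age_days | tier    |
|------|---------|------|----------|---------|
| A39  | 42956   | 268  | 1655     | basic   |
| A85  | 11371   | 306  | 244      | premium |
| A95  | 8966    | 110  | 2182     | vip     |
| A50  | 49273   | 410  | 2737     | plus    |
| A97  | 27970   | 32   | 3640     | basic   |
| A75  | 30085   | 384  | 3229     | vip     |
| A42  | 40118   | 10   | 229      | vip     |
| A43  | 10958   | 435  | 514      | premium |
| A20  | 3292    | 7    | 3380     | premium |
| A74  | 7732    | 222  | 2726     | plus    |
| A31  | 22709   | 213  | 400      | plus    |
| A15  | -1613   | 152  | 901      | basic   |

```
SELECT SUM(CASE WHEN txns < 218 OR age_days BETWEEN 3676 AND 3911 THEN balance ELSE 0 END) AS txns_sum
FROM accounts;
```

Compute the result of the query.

101442

acct=A39: ✗
acct=A85: ✗
acct=A95: ✓ → 8966
acct=A50: ✗
acct=A97: ✓ → 27970
acct=A75: ✗
acct=A42: ✓ → 40118
acct=A43: ✗
acct=A20: ✓ → 3292
acct=A74: ✗
acct=A31: ✓ → 22709
acct=A15: ✓ → -1613
txns_sum = 8966 + 27970 + 40118 + 3292 + 22709 + -1613 = 101442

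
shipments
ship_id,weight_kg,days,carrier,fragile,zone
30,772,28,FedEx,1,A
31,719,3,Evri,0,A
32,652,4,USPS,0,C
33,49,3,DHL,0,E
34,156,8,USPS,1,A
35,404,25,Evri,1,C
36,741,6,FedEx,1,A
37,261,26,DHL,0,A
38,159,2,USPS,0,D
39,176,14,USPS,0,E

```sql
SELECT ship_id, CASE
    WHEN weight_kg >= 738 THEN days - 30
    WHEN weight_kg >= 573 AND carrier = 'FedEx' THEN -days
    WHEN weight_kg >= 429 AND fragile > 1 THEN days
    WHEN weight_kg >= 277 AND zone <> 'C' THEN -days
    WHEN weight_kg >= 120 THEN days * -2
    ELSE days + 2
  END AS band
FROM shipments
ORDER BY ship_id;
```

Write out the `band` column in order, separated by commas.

ship_id=30: weight_kg >= 738 → -2
ship_id=31: weight_kg >= 277 AND zone <> 'C' → -3
ship_id=32: weight_kg >= 120 → -8
ship_id=33: ELSE → 5
ship_id=34: weight_kg >= 120 → -16
ship_id=35: weight_kg >= 120 → -50
ship_id=36: weight_kg >= 738 → -24
ship_id=37: weight_kg >= 120 → -52
ship_id=38: weight_kg >= 120 → -4
ship_id=39: weight_kg >= 120 → -28

-2, -3, -8, 5, -16, -50, -24, -52, -4, -28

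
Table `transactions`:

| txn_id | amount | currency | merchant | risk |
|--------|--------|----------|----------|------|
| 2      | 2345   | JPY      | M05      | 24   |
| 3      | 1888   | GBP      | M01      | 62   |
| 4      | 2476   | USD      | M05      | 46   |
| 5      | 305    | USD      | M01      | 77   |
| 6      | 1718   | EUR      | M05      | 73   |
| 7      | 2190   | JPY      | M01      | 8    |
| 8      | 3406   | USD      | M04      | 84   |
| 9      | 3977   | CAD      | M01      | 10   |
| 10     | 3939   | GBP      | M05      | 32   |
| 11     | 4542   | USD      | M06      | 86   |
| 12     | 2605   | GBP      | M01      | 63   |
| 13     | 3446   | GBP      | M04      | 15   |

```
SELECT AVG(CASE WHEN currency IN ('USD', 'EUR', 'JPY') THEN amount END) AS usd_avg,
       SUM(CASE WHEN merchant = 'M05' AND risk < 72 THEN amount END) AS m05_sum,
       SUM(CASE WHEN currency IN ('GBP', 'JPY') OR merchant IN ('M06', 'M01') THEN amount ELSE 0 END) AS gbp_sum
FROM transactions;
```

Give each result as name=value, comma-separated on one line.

[usd_avg: currency IN ('USD', 'EUR', 'JPY')]
txn_id=2: ✓ → 2345
txn_id=3: ✗
txn_id=4: ✓ → 2476
txn_id=5: ✓ → 305
txn_id=6: ✓ → 1718
txn_id=7: ✓ → 2190
txn_id=8: ✓ → 3406
txn_id=9: ✗
txn_id=10: ✗
txn_id=11: ✓ → 4542
txn_id=12: ✗
txn_id=13: ✗
usd_avg = (2345 + 2476 + 305 + 1718 + 2190 + 3406 + 4542) / 7 = 2426
—
[m05_sum: merchant = 'M05' AND risk < 72]
txn_id=2: ✓ → 2345
txn_id=3: ✗
txn_id=4: ✓ → 2476
txn_id=5: ✗
txn_id=6: ✗
txn_id=7: ✗
txn_id=8: ✗
txn_id=9: ✗
txn_id=10: ✓ → 3939
txn_id=11: ✗
txn_id=12: ✗
txn_id=13: ✗
m05_sum = 2345 + 2476 + 3939 = 8760
—
[gbp_sum: currency IN ('GBP', 'JPY') OR merchant IN ('M06', 'M01')]
txn_id=2: ✓ → 2345
txn_id=3: ✓ → 1888
txn_id=4: ✗
txn_id=5: ✓ → 305
txn_id=6: ✗
txn_id=7: ✓ → 2190
txn_id=8: ✗
txn_id=9: ✓ → 3977
txn_id=10: ✓ → 3939
txn_id=11: ✓ → 4542
txn_id=12: ✓ → 2605
txn_id=13: ✓ → 3446
gbp_sum = 2345 + 1888 + 305 + 2190 + 3977 + 3939 + 4542 + 2605 + 3446 = 25237

usd_avg=2426, m05_sum=8760, gbp_sum=25237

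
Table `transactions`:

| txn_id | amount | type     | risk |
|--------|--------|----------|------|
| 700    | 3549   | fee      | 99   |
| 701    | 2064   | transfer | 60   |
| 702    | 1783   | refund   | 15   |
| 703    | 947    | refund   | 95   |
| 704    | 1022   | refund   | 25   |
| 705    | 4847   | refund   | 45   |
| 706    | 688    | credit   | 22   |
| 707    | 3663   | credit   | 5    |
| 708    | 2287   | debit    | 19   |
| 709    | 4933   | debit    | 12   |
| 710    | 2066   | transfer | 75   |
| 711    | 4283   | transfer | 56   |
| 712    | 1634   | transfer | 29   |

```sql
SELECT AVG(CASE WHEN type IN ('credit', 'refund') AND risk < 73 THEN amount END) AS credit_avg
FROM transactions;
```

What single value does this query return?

2400.6

txn_id=700: ✗
txn_id=701: ✗
txn_id=702: ✓ → 1783
txn_id=703: ✗
txn_id=704: ✓ → 1022
txn_id=705: ✓ → 4847
txn_id=706: ✓ → 688
txn_id=707: ✓ → 3663
txn_id=708: ✗
txn_id=709: ✗
txn_id=710: ✗
txn_id=711: ✗
txn_id=712: ✗
credit_avg = (1783 + 1022 + 4847 + 688 + 3663) / 5 = 2400.6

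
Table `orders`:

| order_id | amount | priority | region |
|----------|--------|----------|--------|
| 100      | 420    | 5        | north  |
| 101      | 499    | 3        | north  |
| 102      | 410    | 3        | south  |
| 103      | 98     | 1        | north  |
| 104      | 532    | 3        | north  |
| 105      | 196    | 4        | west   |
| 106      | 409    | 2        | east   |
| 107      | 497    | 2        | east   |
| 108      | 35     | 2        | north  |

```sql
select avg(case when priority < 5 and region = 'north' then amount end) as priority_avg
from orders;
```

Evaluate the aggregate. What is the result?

291

order_id=100: ✗
order_id=101: ✓ → 499
order_id=102: ✗
order_id=103: ✓ → 98
order_id=104: ✓ → 532
order_id=105: ✗
order_id=106: ✗
order_id=107: ✗
order_id=108: ✓ → 35
priority_avg = (499 + 98 + 532 + 35) / 4 = 291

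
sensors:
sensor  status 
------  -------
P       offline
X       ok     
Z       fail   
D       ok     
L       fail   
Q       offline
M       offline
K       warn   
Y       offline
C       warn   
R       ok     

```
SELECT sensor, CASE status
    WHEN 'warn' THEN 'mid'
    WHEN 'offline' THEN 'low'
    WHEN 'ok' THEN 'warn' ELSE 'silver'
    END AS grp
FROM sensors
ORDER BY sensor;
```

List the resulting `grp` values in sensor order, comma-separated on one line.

mid, warn, mid, silver, low, low, low, warn, warn, low, silver

sensor=C: status='warn' → mid
sensor=D: status='ok' → warn
sensor=K: status='warn' → mid
sensor=L: ELSE → silver
sensor=M: status='offline' → low
sensor=P: status='offline' → low
sensor=Q: status='offline' → low
sensor=R: status='ok' → warn
sensor=X: status='ok' → warn
sensor=Y: status='offline' → low
sensor=Z: ELSE → silver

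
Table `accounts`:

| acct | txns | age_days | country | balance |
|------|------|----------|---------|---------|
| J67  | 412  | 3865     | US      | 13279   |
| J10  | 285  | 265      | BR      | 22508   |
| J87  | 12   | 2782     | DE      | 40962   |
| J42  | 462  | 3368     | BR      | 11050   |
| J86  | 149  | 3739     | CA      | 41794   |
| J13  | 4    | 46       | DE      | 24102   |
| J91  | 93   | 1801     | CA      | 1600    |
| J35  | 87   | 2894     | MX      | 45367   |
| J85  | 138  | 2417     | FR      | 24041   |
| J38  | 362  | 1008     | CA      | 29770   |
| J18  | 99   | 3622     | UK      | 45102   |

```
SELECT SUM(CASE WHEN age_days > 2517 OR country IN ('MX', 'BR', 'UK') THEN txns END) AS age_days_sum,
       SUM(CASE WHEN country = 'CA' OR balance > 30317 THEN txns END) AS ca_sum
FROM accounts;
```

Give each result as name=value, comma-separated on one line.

age_days_sum=1506, ca_sum=802

[age_days_sum: age_days > 2517 OR country IN ('MX', 'BR', 'UK')]
acct=J67: ✓ → 412
acct=J10: ✓ → 285
acct=J87: ✓ → 12
acct=J42: ✓ → 462
acct=J86: ✓ → 149
acct=J13: ✗
acct=J91: ✗
acct=J35: ✓ → 87
acct=J85: ✗
acct=J38: ✗
acct=J18: ✓ → 99
age_days_sum = 412 + 285 + 12 + 462 + 149 + 87 + 99 = 1506
—
[ca_sum: country = 'CA' OR balance > 30317]
acct=J67: ✗
acct=J10: ✗
acct=J87: ✓ → 12
acct=J42: ✗
acct=J86: ✓ → 149
acct=J13: ✗
acct=J91: ✓ → 93
acct=J35: ✓ → 87
acct=J85: ✗
acct=J38: ✓ → 362
acct=J18: ✓ → 99
ca_sum = 12 + 149 + 93 + 87 + 362 + 99 = 802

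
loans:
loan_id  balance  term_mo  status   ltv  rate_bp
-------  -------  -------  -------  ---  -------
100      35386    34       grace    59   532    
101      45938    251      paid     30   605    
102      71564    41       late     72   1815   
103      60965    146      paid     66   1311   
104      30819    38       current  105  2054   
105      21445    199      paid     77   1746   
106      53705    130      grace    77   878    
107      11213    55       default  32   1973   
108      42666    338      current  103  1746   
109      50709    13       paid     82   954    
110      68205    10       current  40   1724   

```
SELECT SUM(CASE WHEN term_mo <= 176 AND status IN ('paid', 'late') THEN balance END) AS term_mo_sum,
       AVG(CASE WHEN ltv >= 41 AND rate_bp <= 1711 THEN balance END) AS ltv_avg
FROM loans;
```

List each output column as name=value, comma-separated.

term_mo_sum=183238, ltv_avg=50191.25

[term_mo_sum: term_mo <= 176 AND status IN ('paid', 'late')]
loan_id=100: ✗
loan_id=101: ✗
loan_id=102: ✓ → 71564
loan_id=103: ✓ → 60965
loan_id=104: ✗
loan_id=105: ✗
loan_id=106: ✗
loan_id=107: ✗
loan_id=108: ✗
loan_id=109: ✓ → 50709
loan_id=110: ✗
term_mo_sum = 71564 + 60965 + 50709 = 183238
—
[ltv_avg: ltv >= 41 AND rate_bp <= 1711]
loan_id=100: ✓ → 35386
loan_id=101: ✗
loan_id=102: ✗
loan_id=103: ✓ → 60965
loan_id=104: ✗
loan_id=105: ✗
loan_id=106: ✓ → 53705
loan_id=107: ✗
loan_id=108: ✗
loan_id=109: ✓ → 50709
loan_id=110: ✗
ltv_avg = (35386 + 60965 + 53705 + 50709) / 4 = 50191.25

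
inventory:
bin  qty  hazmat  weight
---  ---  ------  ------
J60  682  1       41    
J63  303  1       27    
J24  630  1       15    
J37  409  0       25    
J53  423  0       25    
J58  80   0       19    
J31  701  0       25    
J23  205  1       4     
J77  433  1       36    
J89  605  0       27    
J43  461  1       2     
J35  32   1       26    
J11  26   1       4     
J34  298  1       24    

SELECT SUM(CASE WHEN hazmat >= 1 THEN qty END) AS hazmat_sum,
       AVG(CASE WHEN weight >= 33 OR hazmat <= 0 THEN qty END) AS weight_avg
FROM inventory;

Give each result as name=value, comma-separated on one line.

hazmat_sum=3070, weight_avg=476.1428571429

[hazmat_sum: hazmat >= 1]
bin=J60: ✓ → 682
bin=J63: ✓ → 303
bin=J24: ✓ → 630
bin=J37: ✗
bin=J53: ✗
bin=J58: ✗
bin=J31: ✗
bin=J23: ✓ → 205
bin=J77: ✓ → 433
bin=J89: ✗
bin=J43: ✓ → 461
bin=J35: ✓ → 32
bin=J11: ✓ → 26
bin=J34: ✓ → 298
hazmat_sum = 682 + 303 + 630 + 205 + 433 + 461 + 32 + 26 + 298 = 3070
—
[weight_avg: weight >= 33 OR hazmat <= 0]
bin=J60: ✓ → 682
bin=J63: ✗
bin=J24: ✗
bin=J37: ✓ → 409
bin=J53: ✓ → 423
bin=J58: ✓ → 80
bin=J31: ✓ → 701
bin=J23: ✗
bin=J77: ✓ → 433
bin=J89: ✓ → 605
bin=J43: ✗
bin=J35: ✗
bin=J11: ✗
bin=J34: ✗
weight_avg = (682 + 409 + 423 + 80 + 701 + 433 + 605) / 7 = 476.1428571429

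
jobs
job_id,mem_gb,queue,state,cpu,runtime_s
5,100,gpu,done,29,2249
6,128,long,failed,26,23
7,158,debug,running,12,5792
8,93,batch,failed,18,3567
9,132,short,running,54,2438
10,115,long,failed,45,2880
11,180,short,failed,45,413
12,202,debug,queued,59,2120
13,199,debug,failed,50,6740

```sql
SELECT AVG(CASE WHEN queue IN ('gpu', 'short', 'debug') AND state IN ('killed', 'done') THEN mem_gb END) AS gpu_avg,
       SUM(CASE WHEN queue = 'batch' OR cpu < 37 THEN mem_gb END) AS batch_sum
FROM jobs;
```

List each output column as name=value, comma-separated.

[gpu_avg: queue IN ('gpu', 'short', 'debug') AND state IN ('killed', 'done')]
job_id=5: ✓ → 100
job_id=6: ✗
job_id=7: ✗
job_id=8: ✗
job_id=9: ✗
job_id=10: ✗
job_id=11: ✗
job_id=12: ✗
job_id=13: ✗
gpu_avg = 100
—
[batch_sum: queue = 'batch' OR cpu < 37]
job_id=5: ✓ → 100
job_id=6: ✓ → 128
job_id=7: ✓ → 158
job_id=8: ✓ → 93
job_id=9: ✗
job_id=10: ✗
job_id=11: ✗
job_id=12: ✗
job_id=13: ✗
batch_sum = 100 + 128 + 158 + 93 = 479

gpu_avg=100, batch_sum=479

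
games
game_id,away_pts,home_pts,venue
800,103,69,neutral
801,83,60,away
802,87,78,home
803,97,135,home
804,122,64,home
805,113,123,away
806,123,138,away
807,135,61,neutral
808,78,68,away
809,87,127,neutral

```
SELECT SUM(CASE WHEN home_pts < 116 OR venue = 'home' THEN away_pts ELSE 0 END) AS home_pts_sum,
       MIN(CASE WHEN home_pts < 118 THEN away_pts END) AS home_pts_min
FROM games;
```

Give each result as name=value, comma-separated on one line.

[home_pts_sum: home_pts < 116 OR venue = 'home']
game_id=800: ✓ → 103
game_id=801: ✓ → 83
game_id=802: ✓ → 87
game_id=803: ✓ → 97
game_id=804: ✓ → 122
game_id=805: ✗
game_id=806: ✗
game_id=807: ✓ → 135
game_id=808: ✓ → 78
game_id=809: ✗
home_pts_sum = 103 + 83 + 87 + 97 + 122 + 135 + 78 = 705
—
[home_pts_min: home_pts < 118]
game_id=800: ✓ → 103
game_id=801: ✓ → 83
game_id=802: ✓ → 87
game_id=803: ✗
game_id=804: ✓ → 122
game_id=805: ✗
game_id=806: ✗
game_id=807: ✓ → 135
game_id=808: ✓ → 78
game_id=809: ✗
home_pts_min = MIN(103, 83, 87, 122, 135, 78) = 78

home_pts_sum=705, home_pts_min=78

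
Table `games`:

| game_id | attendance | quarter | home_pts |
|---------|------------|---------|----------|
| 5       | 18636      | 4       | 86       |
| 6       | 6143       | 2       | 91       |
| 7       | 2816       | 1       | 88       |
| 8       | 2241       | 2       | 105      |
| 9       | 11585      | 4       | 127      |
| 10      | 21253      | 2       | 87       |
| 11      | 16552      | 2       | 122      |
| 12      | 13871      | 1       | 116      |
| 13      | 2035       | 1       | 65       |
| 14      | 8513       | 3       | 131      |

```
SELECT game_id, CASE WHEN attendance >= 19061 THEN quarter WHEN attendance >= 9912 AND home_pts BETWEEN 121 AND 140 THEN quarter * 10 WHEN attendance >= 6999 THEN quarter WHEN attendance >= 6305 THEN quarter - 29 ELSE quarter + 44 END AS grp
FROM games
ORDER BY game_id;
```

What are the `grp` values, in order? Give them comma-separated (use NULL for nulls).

game_id=5: attendance >= 6999 → 4
game_id=6: ELSE → 46
game_id=7: ELSE → 45
game_id=8: ELSE → 46
game_id=9: attendance >= 9912 AND home_pts BETWEEN 121 AND 140 → 40
game_id=10: attendance >= 19061 → 2
game_id=11: attendance >= 9912 AND home_pts BETWEEN 121 AND 140 → 20
game_id=12: attendance >= 6999 → 1
game_id=13: ELSE → 45
game_id=14: attendance >= 6999 → 3

4, 46, 45, 46, 40, 2, 20, 1, 45, 3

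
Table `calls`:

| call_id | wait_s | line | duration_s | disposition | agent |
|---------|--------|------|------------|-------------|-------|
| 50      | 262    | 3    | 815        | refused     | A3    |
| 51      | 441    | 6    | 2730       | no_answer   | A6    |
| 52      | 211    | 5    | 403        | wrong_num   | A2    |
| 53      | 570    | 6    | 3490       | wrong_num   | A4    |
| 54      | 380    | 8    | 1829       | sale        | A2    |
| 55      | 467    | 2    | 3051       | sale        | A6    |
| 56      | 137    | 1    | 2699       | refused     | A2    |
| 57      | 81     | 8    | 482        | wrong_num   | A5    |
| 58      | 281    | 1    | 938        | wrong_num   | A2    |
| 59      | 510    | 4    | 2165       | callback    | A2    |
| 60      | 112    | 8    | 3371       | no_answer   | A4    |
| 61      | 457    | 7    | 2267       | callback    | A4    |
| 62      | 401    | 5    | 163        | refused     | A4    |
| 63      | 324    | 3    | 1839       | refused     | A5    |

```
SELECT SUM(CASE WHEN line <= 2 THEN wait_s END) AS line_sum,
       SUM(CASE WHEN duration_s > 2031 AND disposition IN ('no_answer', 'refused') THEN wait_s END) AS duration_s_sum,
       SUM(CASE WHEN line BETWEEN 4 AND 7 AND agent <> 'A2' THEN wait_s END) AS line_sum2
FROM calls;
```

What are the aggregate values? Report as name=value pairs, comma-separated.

[line_sum: line <= 2]
call_id=50: ✗
call_id=51: ✗
call_id=52: ✗
call_id=53: ✗
call_id=54: ✗
call_id=55: ✓ → 467
call_id=56: ✓ → 137
call_id=57: ✗
call_id=58: ✓ → 281
call_id=59: ✗
call_id=60: ✗
call_id=61: ✗
call_id=62: ✗
call_id=63: ✗
line_sum = 467 + 137 + 281 = 885
—
[duration_s_sum: duration_s > 2031 AND disposition IN ('no_answer', 'refused')]
call_id=50: ✗
call_id=51: ✓ → 441
call_id=52: ✗
call_id=53: ✗
call_id=54: ✗
call_id=55: ✗
call_id=56: ✓ → 137
call_id=57: ✗
call_id=58: ✗
call_id=59: ✗
call_id=60: ✓ → 112
call_id=61: ✗
call_id=62: ✗
call_id=63: ✗
duration_s_sum = 441 + 137 + 112 = 690
—
[line_sum2: line BETWEEN 4 AND 7 AND agent <> 'A2']
call_id=50: ✗
call_id=51: ✓ → 441
call_id=52: ✗
call_id=53: ✓ → 570
call_id=54: ✗
call_id=55: ✗
call_id=56: ✗
call_id=57: ✗
call_id=58: ✗
call_id=59: ✗
call_id=60: ✗
call_id=61: ✓ → 457
call_id=62: ✓ → 401
call_id=63: ✗
line_sum2 = 441 + 570 + 457 + 401 = 1869

line_sum=885, duration_s_sum=690, line_sum2=1869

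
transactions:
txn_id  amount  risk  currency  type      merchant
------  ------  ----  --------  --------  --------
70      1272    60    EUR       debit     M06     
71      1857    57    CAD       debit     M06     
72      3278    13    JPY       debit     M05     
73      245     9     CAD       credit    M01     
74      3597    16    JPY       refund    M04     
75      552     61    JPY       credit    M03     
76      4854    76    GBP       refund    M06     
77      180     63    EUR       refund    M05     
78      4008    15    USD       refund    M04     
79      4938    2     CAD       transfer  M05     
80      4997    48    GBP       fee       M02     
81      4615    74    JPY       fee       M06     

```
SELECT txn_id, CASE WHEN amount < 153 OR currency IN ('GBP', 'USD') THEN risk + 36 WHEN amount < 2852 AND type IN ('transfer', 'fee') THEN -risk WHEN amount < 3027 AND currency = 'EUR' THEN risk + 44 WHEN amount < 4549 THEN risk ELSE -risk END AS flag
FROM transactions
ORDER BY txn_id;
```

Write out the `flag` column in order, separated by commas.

txn_id=70: amount < 3027 AND currency = 'EUR' → 104
txn_id=71: amount < 4549 → 57
txn_id=72: amount < 4549 → 13
txn_id=73: amount < 4549 → 9
txn_id=74: amount < 4549 → 16
txn_id=75: amount < 4549 → 61
txn_id=76: amount < 153 OR currency IN ('GBP', 'USD') → 112
txn_id=77: amount < 3027 AND currency = 'EUR' → 107
txn_id=78: amount < 153 OR currency IN ('GBP', 'USD') → 51
txn_id=79: ELSE → -2
txn_id=80: amount < 153 OR currency IN ('GBP', 'USD') → 84
txn_id=81: ELSE → -74

104, 57, 13, 9, 16, 61, 112, 107, 51, -2, 84, -74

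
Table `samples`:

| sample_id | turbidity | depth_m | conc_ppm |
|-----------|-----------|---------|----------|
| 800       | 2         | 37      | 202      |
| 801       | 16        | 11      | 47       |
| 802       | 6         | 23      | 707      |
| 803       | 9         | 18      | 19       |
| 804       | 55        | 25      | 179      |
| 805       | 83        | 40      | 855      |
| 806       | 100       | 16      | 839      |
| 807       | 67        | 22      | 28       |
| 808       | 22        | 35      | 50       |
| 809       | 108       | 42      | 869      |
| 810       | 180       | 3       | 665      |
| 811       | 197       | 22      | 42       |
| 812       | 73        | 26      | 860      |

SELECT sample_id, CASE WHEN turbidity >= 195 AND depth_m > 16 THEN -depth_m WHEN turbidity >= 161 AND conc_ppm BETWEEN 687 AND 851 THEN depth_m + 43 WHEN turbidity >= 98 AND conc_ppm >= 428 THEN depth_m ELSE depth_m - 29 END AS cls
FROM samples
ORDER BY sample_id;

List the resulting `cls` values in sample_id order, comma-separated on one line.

sample_id=800: ELSE → 8
sample_id=801: ELSE → -18
sample_id=802: ELSE → -6
sample_id=803: ELSE → -11
sample_id=804: ELSE → -4
sample_id=805: ELSE → 11
sample_id=806: turbidity >= 98 AND conc_ppm >= 428 → 16
sample_id=807: ELSE → -7
sample_id=808: ELSE → 6
sample_id=809: turbidity >= 98 AND conc_ppm >= 428 → 42
sample_id=810: turbidity >= 98 AND conc_ppm >= 428 → 3
sample_id=811: turbidity >= 195 AND depth_m > 16 → -22
sample_id=812: ELSE → -3

8, -18, -6, -11, -4, 11, 16, -7, 6, 42, 3, -22, -3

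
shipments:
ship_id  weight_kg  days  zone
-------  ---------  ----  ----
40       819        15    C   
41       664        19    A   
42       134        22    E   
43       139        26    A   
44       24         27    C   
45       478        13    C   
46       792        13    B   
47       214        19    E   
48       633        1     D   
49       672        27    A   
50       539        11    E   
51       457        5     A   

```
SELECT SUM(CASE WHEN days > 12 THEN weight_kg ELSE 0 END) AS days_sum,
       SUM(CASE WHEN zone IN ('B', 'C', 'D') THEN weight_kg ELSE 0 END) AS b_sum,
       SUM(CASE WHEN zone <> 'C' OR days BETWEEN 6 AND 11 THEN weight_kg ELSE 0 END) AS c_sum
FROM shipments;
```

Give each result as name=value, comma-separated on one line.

days_sum=3936, b_sum=2746, c_sum=4244

[days_sum: days > 12]
ship_id=40: ✓ → 819
ship_id=41: ✓ → 664
ship_id=42: ✓ → 134
ship_id=43: ✓ → 139
ship_id=44: ✓ → 24
ship_id=45: ✓ → 478
ship_id=46: ✓ → 792
ship_id=47: ✓ → 214
ship_id=48: ✗
ship_id=49: ✓ → 672
ship_id=50: ✗
ship_id=51: ✗
days_sum = 819 + 664 + 134 + 139 + 24 + 478 + 792 + 214 + 672 = 3936
—
[b_sum: zone IN ('B', 'C', 'D')]
ship_id=40: ✓ → 819
ship_id=41: ✗
ship_id=42: ✗
ship_id=43: ✗
ship_id=44: ✓ → 24
ship_id=45: ✓ → 478
ship_id=46: ✓ → 792
ship_id=47: ✗
ship_id=48: ✓ → 633
ship_id=49: ✗
ship_id=50: ✗
ship_id=51: ✗
b_sum = 819 + 24 + 478 + 792 + 633 = 2746
—
[c_sum: zone <> 'C' OR days BETWEEN 6 AND 11]
ship_id=40: ✗
ship_id=41: ✓ → 664
ship_id=42: ✓ → 134
ship_id=43: ✓ → 139
ship_id=44: ✗
ship_id=45: ✗
ship_id=46: ✓ → 792
ship_id=47: ✓ → 214
ship_id=48: ✓ → 633
ship_id=49: ✓ → 672
ship_id=50: ✓ → 539
ship_id=51: ✓ → 457
c_sum = 664 + 134 + 139 + 792 + 214 + 633 + 672 + 539 + 457 = 4244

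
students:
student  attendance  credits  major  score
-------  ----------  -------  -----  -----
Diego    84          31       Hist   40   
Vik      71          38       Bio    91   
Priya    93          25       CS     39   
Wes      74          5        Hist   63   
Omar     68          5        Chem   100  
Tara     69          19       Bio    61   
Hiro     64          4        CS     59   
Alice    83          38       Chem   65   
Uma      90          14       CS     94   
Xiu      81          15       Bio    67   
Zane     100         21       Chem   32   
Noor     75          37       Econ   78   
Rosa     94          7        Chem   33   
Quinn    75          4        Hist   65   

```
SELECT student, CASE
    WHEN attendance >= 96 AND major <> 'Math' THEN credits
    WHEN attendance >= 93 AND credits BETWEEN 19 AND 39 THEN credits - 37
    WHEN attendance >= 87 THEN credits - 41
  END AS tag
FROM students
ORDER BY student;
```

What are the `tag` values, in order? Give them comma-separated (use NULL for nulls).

student=Alice: (no match → NULL) → NULL
student=Diego: (no match → NULL) → NULL
student=Hiro: (no match → NULL) → NULL
student=Noor: (no match → NULL) → NULL
student=Omar: (no match → NULL) → NULL
student=Priya: attendance >= 93 AND credits BETWEEN 19 AND 39 → -12
student=Quinn: (no match → NULL) → NULL
student=Rosa: attendance >= 87 → -34
student=Tara: (no match → NULL) → NULL
student=Uma: attendance >= 87 → -27
student=Vik: (no match → NULL) → NULL
student=Wes: (no match → NULL) → NULL
student=Xiu: (no match → NULL) → NULL
student=Zane: attendance >= 96 AND major <> 'Math' → 21

NULL, NULL, NULL, NULL, NULL, -12, NULL, -34, NULL, -27, NULL, NULL, NULL, 21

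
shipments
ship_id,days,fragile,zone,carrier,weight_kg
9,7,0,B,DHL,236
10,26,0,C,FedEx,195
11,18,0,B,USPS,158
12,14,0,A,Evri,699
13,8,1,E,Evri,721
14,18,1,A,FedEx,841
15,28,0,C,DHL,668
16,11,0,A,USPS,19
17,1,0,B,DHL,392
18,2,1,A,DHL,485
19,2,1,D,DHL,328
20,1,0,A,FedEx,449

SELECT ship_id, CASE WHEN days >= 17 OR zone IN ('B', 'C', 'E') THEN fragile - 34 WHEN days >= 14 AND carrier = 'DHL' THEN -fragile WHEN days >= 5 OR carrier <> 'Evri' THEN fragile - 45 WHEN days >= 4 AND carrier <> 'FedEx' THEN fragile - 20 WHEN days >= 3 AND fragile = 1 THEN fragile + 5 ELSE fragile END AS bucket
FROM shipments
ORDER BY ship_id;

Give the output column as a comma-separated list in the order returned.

-34, -34, -34, -45, -33, -33, -34, -45, -34, -44, -44, -45

ship_id=9: days >= 17 OR zone IN ('B', 'C', 'E') → -34
ship_id=10: days >= 17 OR zone IN ('B', 'C', 'E') → -34
ship_id=11: days >= 17 OR zone IN ('B', 'C', 'E') → -34
ship_id=12: days >= 5 OR carrier <> 'Evri' → -45
ship_id=13: days >= 17 OR zone IN ('B', 'C', 'E') → -33
ship_id=14: days >= 17 OR zone IN ('B', 'C', 'E') → -33
ship_id=15: days >= 17 OR zone IN ('B', 'C', 'E') → -34
ship_id=16: days >= 5 OR carrier <> 'Evri' → -45
ship_id=17: days >= 17 OR zone IN ('B', 'C', 'E') → -34
ship_id=18: days >= 5 OR carrier <> 'Evri' → -44
ship_id=19: days >= 5 OR carrier <> 'Evri' → -44
ship_id=20: days >= 5 OR carrier <> 'Evri' → -45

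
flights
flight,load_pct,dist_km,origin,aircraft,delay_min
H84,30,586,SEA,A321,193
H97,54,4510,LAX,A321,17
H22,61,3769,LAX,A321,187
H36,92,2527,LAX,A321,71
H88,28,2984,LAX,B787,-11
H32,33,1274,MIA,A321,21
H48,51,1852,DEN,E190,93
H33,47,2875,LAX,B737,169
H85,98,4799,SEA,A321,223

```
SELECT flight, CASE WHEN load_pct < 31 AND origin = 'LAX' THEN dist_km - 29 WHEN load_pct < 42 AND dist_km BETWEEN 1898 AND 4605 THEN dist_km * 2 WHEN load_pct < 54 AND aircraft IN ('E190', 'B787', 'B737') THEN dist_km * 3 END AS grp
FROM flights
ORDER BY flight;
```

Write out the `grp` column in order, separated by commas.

flight=H22: (no match → NULL) → NULL
flight=H32: (no match → NULL) → NULL
flight=H33: load_pct < 54 AND aircraft IN ('E190', 'B787', 'B737') → 8625
flight=H36: (no match → NULL) → NULL
flight=H48: load_pct < 54 AND aircraft IN ('E190', 'B787', 'B737') → 5556
flight=H84: (no match → NULL) → NULL
flight=H85: (no match → NULL) → NULL
flight=H88: load_pct < 31 AND origin = 'LAX' → 2955
flight=H97: (no match → NULL) → NULL

NULL, NULL, 8625, NULL, 5556, NULL, NULL, 2955, NULL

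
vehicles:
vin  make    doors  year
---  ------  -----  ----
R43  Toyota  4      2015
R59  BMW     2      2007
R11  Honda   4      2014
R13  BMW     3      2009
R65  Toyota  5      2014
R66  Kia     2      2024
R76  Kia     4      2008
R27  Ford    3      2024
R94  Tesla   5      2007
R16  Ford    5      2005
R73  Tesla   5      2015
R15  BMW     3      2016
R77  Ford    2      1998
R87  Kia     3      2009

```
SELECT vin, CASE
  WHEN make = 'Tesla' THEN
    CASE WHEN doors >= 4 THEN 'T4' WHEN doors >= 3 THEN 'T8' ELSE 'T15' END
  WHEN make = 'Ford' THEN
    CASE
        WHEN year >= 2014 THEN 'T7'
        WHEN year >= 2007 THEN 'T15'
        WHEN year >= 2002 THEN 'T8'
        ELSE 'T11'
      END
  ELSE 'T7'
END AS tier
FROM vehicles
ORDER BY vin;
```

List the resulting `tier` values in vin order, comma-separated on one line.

T7, T7, T7, T8, T7, T7, T7, T7, T7, T4, T7, T11, T7, T4

vin=R11: make='Honda' → outer ELSE → T7
vin=R13: make='BMW' → outer ELSE → T7
vin=R15: make='BMW' → outer ELSE → T7
vin=R16: make='Ford' → inner[year >= 2002] → T8
vin=R27: make='Ford' → inner[year >= 2014] → T7
vin=R43: make='Toyota' → outer ELSE → T7
vin=R59: make='BMW' → outer ELSE → T7
vin=R65: make='Toyota' → outer ELSE → T7
vin=R66: make='Kia' → outer ELSE → T7
vin=R73: make='Tesla' → inner[doors >= 4] → T4
vin=R76: make='Kia' → outer ELSE → T7
vin=R77: make='Ford' → inner[ELSE] → T11
vin=R87: make='Kia' → outer ELSE → T7
vin=R94: make='Tesla' → inner[doors >= 4] → T4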